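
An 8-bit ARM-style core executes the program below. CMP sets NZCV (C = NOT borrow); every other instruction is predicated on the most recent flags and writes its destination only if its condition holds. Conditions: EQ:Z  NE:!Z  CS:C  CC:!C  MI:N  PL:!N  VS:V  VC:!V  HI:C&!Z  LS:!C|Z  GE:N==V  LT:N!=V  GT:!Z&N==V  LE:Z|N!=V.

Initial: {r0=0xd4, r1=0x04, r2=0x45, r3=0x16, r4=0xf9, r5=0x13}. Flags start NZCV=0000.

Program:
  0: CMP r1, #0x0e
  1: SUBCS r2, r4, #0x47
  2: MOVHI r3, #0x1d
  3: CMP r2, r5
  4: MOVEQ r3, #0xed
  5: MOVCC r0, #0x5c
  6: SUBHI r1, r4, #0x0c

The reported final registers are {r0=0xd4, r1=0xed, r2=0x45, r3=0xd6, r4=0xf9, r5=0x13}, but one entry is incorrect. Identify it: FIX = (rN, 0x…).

[0] flags=1000 → (cmp)
[1] flags=1000 CS?F → skip
[2] flags=1000 HI?F → skip
[3] flags=0010 → (cmp)
[4] flags=0010 EQ?F → skip
[5] flags=0010 CC?F → skip
[6] flags=0010 HI?T → r1=0xed

FIX = (r3, 0x16)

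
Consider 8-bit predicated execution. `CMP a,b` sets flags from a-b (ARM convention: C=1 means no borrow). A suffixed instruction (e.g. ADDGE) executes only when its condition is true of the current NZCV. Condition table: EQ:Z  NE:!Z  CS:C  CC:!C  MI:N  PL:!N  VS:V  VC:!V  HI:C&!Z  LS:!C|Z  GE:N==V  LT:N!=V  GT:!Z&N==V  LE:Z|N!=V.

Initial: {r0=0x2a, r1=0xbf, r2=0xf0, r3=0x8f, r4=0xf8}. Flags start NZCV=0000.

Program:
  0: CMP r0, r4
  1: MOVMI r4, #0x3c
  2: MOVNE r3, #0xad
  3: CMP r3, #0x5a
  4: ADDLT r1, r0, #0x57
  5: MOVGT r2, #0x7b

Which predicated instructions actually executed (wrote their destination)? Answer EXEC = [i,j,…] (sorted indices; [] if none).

0: ✓ CMP  NZCV=0000
1: · MOVMI
2: ✓ MOVNE  r3←0xad
3: ✓ CMP  NZCV=0011
4: ✓ ADDLT  r1←0x81
5: · MOVGT

EXEC = [2,4]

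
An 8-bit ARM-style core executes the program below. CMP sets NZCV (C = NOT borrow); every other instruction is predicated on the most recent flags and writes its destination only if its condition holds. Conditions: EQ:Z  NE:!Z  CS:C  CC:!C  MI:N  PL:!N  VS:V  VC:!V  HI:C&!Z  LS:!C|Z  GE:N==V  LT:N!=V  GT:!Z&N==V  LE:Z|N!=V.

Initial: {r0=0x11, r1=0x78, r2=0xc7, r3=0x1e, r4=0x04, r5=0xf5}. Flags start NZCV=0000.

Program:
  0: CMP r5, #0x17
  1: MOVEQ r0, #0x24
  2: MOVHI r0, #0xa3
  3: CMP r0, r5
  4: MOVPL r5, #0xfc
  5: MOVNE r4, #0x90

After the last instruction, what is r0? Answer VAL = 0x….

0: ✓ CMP  NZCV=1010
1: · MOVEQ
2: ✓ MOVHI  r0←0xa3
3: ✓ CMP  NZCV=1000
4: · MOVPL
5: ✓ MOVNE  r4←0x90

VAL = 0xa3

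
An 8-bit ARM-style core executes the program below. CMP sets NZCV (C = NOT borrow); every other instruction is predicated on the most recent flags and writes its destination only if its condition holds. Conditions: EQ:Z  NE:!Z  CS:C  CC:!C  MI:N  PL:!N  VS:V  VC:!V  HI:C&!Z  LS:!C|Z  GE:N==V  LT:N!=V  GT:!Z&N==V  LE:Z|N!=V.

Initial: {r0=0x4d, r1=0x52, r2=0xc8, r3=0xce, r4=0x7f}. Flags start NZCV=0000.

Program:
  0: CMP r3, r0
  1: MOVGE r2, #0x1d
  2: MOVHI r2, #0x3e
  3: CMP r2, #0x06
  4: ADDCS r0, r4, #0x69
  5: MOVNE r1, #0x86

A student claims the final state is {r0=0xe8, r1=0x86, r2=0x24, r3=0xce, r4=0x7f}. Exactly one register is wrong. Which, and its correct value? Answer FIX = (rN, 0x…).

FIX = (r2, 0x3e)

0: ✓ CMP  NZCV=1010
1: · MOVGE
2: ✓ MOVHI  r2←0x3e
3: ✓ CMP  NZCV=0010
4: ✓ ADDCS  r0←0xe8
5: ✓ MOVNE  r1←0x86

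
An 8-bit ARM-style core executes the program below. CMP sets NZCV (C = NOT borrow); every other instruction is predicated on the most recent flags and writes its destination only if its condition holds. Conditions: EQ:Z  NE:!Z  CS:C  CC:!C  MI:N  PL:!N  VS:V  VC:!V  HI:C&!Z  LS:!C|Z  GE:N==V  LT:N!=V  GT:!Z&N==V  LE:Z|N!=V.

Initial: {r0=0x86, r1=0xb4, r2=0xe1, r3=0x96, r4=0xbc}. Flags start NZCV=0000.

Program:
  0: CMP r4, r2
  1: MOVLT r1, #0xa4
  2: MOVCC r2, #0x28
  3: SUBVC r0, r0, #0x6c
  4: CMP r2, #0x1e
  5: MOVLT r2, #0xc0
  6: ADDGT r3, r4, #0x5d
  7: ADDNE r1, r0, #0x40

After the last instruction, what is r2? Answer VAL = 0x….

VAL = 0x28

[0] flags=1000 → (cmp)
[1] flags=1000 LT?T → r1=0xa4
[2] flags=1000 CC?T → r2=0x28
[3] flags=1000 VC?T → r0=0x1a
[4] flags=0010 → (cmp)
[5] flags=0010 LT?F → skip
[6] flags=0010 GT?T → r3=0x19
[7] flags=0010 NE?T → r1=0x5a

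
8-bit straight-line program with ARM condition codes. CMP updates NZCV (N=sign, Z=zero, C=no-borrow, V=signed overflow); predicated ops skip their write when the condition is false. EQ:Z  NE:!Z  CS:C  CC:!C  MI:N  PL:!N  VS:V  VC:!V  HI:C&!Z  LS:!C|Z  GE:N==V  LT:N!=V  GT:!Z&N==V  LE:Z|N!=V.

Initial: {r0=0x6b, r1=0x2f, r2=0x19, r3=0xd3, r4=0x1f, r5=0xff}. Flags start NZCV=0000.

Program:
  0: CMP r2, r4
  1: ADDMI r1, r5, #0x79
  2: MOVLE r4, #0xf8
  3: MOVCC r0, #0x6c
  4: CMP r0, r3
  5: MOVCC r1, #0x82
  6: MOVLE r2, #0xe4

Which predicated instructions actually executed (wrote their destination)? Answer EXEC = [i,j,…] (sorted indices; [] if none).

0: ✓ CMP  NZCV=1000
1: ✓ ADDMI  r1←0x78
2: ✓ MOVLE  r4←0xf8
3: ✓ MOVCC  r0←0x6c
4: ✓ CMP  NZCV=1001
5: ✓ MOVCC  r1←0x82
6: · MOVLE

EXEC = [1,2,3,5]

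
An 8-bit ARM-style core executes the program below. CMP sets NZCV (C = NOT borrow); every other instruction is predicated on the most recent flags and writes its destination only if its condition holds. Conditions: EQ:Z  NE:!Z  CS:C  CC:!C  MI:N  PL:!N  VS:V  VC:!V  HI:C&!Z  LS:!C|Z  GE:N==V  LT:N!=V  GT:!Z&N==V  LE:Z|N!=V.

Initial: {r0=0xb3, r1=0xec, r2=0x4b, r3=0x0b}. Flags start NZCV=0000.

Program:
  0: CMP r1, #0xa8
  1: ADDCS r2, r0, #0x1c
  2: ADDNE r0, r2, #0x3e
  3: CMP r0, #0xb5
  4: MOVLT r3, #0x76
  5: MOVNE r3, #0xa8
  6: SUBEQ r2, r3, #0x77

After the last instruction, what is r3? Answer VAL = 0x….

[0] flags=0010 → (cmp)
[1] flags=0010 CS?T → r2=0xcf
[2] flags=0010 NE?T → r0=0x0d
[3] flags=0000 → (cmp)
[4] flags=0000 LT?F → skip
[5] flags=0000 NE?T → r3=0xa8
[6] flags=0000 EQ?F → skip

VAL = 0xa8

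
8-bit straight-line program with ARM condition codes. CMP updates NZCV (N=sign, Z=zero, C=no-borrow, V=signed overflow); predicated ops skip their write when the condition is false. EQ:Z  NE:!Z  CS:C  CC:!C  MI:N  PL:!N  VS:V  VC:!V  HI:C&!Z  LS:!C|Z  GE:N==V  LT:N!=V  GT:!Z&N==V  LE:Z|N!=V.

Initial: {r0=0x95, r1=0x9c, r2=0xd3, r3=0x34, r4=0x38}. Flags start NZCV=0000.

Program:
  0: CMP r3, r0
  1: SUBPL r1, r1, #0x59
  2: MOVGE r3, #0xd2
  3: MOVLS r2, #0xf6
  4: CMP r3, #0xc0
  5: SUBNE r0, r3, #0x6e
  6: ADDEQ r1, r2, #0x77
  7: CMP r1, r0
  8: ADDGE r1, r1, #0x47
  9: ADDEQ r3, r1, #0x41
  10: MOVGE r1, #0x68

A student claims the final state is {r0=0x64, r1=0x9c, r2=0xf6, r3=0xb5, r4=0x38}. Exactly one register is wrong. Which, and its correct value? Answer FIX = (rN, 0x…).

0: ✓ CMP  NZCV=1001
1: · SUBPL
2: ✓ MOVGE  r3←0xd2
3: ✓ MOVLS  r2←0xf6
4: ✓ CMP  NZCV=0010
5: ✓ SUBNE  r0←0x64
6: · ADDEQ
7: ✓ CMP  NZCV=0011
8: · ADDGE
9: · ADDEQ
10: · MOVGE

FIX = (r3, 0xd2)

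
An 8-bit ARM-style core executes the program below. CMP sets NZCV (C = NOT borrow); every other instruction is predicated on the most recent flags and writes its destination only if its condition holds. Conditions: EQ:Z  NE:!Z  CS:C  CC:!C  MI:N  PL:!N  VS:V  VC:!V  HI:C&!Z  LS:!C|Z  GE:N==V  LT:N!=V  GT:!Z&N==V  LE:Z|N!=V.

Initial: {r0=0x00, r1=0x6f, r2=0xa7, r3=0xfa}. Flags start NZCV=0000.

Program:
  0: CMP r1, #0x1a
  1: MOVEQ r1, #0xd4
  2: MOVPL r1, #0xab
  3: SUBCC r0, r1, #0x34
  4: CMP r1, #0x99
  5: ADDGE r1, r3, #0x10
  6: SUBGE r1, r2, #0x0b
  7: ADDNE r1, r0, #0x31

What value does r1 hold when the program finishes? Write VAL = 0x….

[0] flags=0010 → (cmp)
[1] flags=0010 EQ?F → skip
[2] flags=0010 PL?T → r1=0xab
[3] flags=0010 CC?F → skip
[4] flags=0010 → (cmp)
[5] flags=0010 GE?T → r1=0x0a
[6] flags=0010 GE?T → r1=0x9c
[7] flags=0010 NE?T → r1=0x31

VAL = 0x31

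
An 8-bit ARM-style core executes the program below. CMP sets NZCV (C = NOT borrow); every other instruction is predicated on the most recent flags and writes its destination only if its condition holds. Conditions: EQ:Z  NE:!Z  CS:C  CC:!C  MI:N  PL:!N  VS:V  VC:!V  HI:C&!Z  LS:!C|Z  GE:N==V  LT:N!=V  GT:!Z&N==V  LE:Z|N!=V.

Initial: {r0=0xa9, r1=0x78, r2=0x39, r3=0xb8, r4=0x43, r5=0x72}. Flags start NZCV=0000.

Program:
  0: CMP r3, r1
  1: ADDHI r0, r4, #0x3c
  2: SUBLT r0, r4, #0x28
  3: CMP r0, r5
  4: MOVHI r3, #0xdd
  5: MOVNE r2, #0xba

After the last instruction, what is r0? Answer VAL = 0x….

VAL = 0x1b

0: ✓ CMP  NZCV=0011
1: ✓ ADDHI  r0←0x7f
2: ✓ SUBLT  r0←0x1b
3: ✓ CMP  NZCV=1000
4: · MOVHI
5: ✓ MOVNE  r2←0xba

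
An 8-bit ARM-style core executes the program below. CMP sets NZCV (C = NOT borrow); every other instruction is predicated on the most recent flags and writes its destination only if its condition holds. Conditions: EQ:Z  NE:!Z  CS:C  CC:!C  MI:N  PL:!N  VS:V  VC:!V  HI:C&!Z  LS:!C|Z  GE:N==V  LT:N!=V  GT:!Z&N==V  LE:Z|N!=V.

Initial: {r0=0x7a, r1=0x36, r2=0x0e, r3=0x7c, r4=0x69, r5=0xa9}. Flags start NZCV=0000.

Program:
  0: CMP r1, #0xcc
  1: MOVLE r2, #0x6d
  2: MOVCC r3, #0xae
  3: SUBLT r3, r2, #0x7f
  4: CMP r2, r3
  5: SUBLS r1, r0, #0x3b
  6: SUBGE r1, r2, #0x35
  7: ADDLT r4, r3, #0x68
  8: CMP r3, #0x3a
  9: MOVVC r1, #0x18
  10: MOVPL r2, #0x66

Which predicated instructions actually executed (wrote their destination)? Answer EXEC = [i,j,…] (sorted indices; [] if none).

[0] flags=0000 → (cmp)
[1] flags=0000 LE?F → skip
[2] flags=0000 CC?T → r3=0xae
[3] flags=0000 LT?F → skip
[4] flags=0000 → (cmp)
[5] flags=0000 LS?T → r1=0x3f
[6] flags=0000 GE?T → r1=0xd9
[7] flags=0000 LT?F → skip
[8] flags=0011 → (cmp)
[9] flags=0011 VC?F → skip
[10] flags=0011 PL?T → r2=0x66

EXEC = [2,5,6,10]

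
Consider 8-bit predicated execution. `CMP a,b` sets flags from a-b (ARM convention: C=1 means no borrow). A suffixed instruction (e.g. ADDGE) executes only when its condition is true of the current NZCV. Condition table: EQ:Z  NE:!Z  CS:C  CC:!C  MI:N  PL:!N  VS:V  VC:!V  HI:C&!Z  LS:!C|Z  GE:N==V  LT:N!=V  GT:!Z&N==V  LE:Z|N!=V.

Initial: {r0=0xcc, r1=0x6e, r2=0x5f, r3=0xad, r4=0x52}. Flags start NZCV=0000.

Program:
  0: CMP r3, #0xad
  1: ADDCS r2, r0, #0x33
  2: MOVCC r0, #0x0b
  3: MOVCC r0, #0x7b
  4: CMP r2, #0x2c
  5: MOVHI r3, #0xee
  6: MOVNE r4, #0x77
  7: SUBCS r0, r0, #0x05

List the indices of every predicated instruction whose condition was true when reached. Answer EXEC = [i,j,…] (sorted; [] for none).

[0] flags=0110 → (cmp)
[1] flags=0110 CS?T → r2=0xff
[2] flags=0110 CC?F → skip
[3] flags=0110 CC?F → skip
[4] flags=1010 → (cmp)
[5] flags=1010 HI?T → r3=0xee
[6] flags=1010 NE?T → r4=0x77
[7] flags=1010 CS?T → r0=0xc7

EXEC = [1,5,6,7]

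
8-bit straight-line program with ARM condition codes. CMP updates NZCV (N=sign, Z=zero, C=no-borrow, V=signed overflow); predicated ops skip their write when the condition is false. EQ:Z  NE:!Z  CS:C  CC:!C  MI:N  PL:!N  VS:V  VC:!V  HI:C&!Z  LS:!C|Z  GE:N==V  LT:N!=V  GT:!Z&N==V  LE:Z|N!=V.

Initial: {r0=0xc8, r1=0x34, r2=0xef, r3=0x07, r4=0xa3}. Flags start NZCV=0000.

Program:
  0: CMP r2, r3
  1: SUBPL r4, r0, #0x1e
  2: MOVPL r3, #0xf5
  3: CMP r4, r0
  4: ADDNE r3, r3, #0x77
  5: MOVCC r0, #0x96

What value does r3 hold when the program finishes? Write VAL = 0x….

[0] flags=1010 → (cmp)
[1] flags=1010 PL?F → skip
[2] flags=1010 PL?F → skip
[3] flags=1000 → (cmp)
[4] flags=1000 NE?T → r3=0x7e
[5] flags=1000 CC?T → r0=0x96

VAL = 0x7e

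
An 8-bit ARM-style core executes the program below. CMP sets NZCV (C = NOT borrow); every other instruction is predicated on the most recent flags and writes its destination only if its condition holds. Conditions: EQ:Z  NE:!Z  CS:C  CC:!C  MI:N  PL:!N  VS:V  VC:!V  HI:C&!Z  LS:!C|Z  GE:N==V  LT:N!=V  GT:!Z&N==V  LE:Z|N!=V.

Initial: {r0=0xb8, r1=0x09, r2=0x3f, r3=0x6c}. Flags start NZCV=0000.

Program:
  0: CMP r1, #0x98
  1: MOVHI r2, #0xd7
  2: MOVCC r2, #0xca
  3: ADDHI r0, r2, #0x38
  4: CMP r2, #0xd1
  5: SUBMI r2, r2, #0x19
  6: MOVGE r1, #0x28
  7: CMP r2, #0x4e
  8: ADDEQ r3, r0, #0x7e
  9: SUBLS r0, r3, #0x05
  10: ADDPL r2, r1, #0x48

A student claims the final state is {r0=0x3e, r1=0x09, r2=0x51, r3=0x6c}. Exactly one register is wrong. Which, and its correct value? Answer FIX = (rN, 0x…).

FIX = (r0, 0xb8)

0: ✓ CMP  NZCV=0000
1: · MOVHI
2: ✓ MOVCC  r2←0xca
3: · ADDHI
4: ✓ CMP  NZCV=1000
5: ✓ SUBMI  r2←0xb1
6: · MOVGE
7: ✓ CMP  NZCV=0011
8: · ADDEQ
9: · SUBLS
10: ✓ ADDPL  r2←0x51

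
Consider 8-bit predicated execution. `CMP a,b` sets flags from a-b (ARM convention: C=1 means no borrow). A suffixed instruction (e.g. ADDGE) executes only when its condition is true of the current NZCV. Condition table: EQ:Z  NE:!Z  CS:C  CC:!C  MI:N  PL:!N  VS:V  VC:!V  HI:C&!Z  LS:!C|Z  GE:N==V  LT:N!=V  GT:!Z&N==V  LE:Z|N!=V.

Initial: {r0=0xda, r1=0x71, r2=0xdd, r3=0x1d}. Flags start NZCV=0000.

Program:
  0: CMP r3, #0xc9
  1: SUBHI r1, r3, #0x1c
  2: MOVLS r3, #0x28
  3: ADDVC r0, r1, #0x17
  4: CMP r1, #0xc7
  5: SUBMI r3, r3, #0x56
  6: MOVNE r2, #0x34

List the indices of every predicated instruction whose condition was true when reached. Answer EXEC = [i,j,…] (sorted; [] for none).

EXEC = [2,3,5,6]

[0] flags=0000 → (cmp)
[1] flags=0000 HI?F → skip
[2] flags=0000 LS?T → r3=0x28
[3] flags=0000 VC?T → r0=0x88
[4] flags=1001 → (cmp)
[5] flags=1001 MI?T → r3=0xd2
[6] flags=1001 NE?T → r2=0x34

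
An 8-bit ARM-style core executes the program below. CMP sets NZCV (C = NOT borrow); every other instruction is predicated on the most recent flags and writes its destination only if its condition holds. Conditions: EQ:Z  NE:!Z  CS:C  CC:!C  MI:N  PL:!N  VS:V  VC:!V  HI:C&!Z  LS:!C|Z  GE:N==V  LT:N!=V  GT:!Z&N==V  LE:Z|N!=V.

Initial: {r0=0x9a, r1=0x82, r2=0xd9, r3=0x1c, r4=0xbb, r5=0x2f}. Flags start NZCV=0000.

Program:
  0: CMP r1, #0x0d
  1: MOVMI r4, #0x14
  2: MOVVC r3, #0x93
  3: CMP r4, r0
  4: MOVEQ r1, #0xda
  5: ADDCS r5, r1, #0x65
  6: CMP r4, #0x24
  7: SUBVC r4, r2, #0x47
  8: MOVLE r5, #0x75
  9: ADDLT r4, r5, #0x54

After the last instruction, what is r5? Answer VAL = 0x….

VAL = 0x75

0: ✓ CMP  NZCV=0011
1: · MOVMI
2: · MOVVC
3: ✓ CMP  NZCV=0010
4: · MOVEQ
5: ✓ ADDCS  r5←0xe7
6: ✓ CMP  NZCV=1010
7: ✓ SUBVC  r4←0x92
8: ✓ MOVLE  r5←0x75
9: ✓ ADDLT  r4←0xc9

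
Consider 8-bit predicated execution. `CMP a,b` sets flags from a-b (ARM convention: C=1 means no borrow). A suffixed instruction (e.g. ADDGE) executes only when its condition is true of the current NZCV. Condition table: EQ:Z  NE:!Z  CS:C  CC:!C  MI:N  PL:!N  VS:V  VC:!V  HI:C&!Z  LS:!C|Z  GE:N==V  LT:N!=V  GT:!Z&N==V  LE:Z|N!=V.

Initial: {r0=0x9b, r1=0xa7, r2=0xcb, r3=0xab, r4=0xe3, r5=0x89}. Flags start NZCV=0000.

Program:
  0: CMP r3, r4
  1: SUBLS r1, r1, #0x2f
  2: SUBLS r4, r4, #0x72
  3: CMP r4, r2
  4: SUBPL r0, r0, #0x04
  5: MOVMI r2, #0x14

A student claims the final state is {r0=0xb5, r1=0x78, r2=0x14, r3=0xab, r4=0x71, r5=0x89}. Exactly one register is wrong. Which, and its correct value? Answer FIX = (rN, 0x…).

0: ✓ CMP  NZCV=1000
1: ✓ SUBLS  r1←0x78
2: ✓ SUBLS  r4←0x71
3: ✓ CMP  NZCV=1001
4: · SUBPL
5: ✓ MOVMI  r2←0x14

FIX = (r0, 0x9b)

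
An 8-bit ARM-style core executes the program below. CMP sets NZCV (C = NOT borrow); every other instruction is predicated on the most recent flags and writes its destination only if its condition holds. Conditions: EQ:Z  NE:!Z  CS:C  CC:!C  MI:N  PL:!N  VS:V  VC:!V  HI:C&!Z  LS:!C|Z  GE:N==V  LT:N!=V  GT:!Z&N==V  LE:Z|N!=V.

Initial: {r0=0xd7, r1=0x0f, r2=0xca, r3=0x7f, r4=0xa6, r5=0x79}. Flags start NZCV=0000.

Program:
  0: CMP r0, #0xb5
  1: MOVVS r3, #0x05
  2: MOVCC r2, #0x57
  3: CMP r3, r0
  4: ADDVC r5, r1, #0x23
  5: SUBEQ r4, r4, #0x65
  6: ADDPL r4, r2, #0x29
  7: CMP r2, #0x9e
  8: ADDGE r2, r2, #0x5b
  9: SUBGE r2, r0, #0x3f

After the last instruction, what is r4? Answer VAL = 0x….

VAL = 0xa6

[0] flags=0010 → (cmp)
[1] flags=0010 VS?F → skip
[2] flags=0010 CC?F → skip
[3] flags=1001 → (cmp)
[4] flags=1001 VC?F → skip
[5] flags=1001 EQ?F → skip
[6] flags=1001 PL?F → skip
[7] flags=0010 → (cmp)
[8] flags=0010 GE?T → r2=0x25
[9] flags=0010 GE?T → r2=0x98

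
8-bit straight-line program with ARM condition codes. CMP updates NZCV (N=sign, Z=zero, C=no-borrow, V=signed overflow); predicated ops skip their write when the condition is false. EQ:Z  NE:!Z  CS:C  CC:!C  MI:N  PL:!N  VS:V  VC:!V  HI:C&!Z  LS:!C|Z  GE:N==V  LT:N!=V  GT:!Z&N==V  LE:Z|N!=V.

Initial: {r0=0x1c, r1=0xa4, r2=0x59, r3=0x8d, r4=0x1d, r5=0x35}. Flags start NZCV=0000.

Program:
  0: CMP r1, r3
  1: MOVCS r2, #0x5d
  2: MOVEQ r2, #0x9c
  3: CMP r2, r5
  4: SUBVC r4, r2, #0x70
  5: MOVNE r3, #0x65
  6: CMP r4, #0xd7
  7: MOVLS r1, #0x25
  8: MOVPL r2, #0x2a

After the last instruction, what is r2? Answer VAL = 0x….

0: ✓ CMP  NZCV=0010
1: ✓ MOVCS  r2←0x5d
2: · MOVEQ
3: ✓ CMP  NZCV=0010
4: ✓ SUBVC  r4←0xed
5: ✓ MOVNE  r3←0x65
6: ✓ CMP  NZCV=0010
7: · MOVLS
8: ✓ MOVPL  r2←0x2a

VAL = 0x2a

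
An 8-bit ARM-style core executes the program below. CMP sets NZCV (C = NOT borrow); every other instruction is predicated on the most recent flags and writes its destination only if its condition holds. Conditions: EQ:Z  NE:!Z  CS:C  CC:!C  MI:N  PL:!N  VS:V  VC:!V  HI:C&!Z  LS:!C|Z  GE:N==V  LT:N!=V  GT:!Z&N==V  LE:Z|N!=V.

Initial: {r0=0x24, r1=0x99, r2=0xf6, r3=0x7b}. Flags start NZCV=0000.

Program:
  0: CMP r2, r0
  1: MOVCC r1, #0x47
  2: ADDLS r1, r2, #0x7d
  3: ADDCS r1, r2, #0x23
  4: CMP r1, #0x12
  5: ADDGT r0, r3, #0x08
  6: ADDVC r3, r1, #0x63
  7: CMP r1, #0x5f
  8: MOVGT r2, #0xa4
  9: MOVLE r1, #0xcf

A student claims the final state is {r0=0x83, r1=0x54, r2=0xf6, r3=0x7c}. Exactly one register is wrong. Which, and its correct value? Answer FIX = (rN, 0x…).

FIX = (r1, 0xcf)

[0] flags=1010 → (cmp)
[1] flags=1010 CC?F → skip
[2] flags=1010 LS?F → skip
[3] flags=1010 CS?T → r1=0x19
[4] flags=0010 → (cmp)
[5] flags=0010 GT?T → r0=0x83
[6] flags=0010 VC?T → r3=0x7c
[7] flags=1000 → (cmp)
[8] flags=1000 GT?F → skip
[9] flags=1000 LE?T → r1=0xcf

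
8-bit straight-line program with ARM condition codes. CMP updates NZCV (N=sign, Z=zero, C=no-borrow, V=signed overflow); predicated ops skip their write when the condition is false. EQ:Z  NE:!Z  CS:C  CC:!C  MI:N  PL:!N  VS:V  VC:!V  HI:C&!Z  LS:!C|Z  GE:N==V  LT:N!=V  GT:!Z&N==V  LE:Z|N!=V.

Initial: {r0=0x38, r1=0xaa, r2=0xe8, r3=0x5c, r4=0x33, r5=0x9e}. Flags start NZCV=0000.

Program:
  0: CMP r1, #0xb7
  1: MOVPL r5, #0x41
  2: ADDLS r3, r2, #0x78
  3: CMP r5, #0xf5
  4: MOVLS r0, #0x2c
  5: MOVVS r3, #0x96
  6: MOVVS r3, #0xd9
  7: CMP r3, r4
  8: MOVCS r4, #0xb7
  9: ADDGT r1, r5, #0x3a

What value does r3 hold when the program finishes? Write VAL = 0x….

VAL = 0x60

[0] flags=1000 → (cmp)
[1] flags=1000 PL?F → skip
[2] flags=1000 LS?T → r3=0x60
[3] flags=1000 → (cmp)
[4] flags=1000 LS?T → r0=0x2c
[5] flags=1000 VS?F → skip
[6] flags=1000 VS?F → skip
[7] flags=0010 → (cmp)
[8] flags=0010 CS?T → r4=0xb7
[9] flags=0010 GT?T → r1=0xd8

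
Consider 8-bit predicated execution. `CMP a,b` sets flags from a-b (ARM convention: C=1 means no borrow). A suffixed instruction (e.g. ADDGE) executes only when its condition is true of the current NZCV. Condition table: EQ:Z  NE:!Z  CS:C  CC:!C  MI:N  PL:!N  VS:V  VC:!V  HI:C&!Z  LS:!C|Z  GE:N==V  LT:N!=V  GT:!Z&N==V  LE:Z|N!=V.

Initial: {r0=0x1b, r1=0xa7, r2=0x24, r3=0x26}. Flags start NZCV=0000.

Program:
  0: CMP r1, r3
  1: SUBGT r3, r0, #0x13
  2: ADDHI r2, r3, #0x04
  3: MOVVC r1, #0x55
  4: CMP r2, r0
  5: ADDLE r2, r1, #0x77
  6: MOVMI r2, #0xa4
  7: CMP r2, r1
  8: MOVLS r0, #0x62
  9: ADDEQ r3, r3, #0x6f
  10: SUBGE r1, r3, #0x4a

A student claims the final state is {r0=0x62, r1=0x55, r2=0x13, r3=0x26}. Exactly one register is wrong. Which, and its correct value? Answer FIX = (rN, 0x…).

FIX = (r2, 0x2a)

[0] flags=1010 → (cmp)
[1] flags=1010 GT?F → skip
[2] flags=1010 HI?T → r2=0x2a
[3] flags=1010 VC?T → r1=0x55
[4] flags=0010 → (cmp)
[5] flags=0010 LE?F → skip
[6] flags=0010 MI?F → skip
[7] flags=1000 → (cmp)
[8] flags=1000 LS?T → r0=0x62
[9] flags=1000 EQ?F → skip
[10] flags=1000 GE?F → skip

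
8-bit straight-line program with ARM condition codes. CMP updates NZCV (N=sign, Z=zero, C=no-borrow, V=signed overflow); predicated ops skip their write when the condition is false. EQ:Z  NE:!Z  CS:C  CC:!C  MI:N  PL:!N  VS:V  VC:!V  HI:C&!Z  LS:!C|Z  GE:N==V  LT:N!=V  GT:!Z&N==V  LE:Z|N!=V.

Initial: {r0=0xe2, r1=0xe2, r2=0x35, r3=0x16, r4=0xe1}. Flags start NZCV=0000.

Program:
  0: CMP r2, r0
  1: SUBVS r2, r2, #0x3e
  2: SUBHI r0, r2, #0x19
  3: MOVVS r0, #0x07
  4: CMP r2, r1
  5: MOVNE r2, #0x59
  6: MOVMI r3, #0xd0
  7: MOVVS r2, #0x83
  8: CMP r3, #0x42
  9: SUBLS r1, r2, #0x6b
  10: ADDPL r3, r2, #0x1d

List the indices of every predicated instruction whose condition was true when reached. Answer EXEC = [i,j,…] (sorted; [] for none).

[0] flags=0000 → (cmp)
[1] flags=0000 VS?F → skip
[2] flags=0000 HI?F → skip
[3] flags=0000 VS?F → skip
[4] flags=0000 → (cmp)
[5] flags=0000 NE?T → r2=0x59
[6] flags=0000 MI?F → skip
[7] flags=0000 VS?F → skip
[8] flags=1000 → (cmp)
[9] flags=1000 LS?T → r1=0xee
[10] flags=1000 PL?F → skip

EXEC = [5,9]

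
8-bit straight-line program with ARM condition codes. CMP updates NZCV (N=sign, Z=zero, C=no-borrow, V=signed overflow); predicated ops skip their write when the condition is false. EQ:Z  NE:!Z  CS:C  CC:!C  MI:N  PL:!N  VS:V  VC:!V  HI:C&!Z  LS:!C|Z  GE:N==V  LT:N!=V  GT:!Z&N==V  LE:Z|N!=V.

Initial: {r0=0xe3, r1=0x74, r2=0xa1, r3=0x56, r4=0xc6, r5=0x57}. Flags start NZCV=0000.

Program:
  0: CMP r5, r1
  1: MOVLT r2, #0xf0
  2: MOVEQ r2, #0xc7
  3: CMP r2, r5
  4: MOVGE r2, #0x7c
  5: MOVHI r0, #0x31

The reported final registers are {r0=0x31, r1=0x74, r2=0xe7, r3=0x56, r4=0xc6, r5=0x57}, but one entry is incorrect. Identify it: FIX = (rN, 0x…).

[0] flags=1000 → (cmp)
[1] flags=1000 LT?T → r2=0xf0
[2] flags=1000 EQ?F → skip
[3] flags=1010 → (cmp)
[4] flags=1010 GE?F → skip
[5] flags=1010 HI?T → r0=0x31

FIX = (r2, 0xf0)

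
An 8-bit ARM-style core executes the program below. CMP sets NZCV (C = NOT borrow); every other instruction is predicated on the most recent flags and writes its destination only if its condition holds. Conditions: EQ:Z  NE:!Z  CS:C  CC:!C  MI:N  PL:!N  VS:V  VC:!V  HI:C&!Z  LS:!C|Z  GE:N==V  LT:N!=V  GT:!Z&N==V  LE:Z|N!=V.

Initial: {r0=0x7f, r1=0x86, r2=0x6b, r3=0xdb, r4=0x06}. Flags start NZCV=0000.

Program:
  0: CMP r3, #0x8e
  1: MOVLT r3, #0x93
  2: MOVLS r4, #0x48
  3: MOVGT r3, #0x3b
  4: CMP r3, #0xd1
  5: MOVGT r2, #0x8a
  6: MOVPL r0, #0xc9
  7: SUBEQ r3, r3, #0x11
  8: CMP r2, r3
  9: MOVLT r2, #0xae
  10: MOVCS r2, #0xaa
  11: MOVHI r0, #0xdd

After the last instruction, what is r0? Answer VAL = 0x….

VAL = 0xdd

[0] flags=0010 → (cmp)
[1] flags=0010 LT?F → skip
[2] flags=0010 LS?F → skip
[3] flags=0010 GT?T → r3=0x3b
[4] flags=0000 → (cmp)
[5] flags=0000 GT?T → r2=0x8a
[6] flags=0000 PL?T → r0=0xc9
[7] flags=0000 EQ?F → skip
[8] flags=0011 → (cmp)
[9] flags=0011 LT?T → r2=0xae
[10] flags=0011 CS?T → r2=0xaa
[11] flags=0011 HI?T → r0=0xdd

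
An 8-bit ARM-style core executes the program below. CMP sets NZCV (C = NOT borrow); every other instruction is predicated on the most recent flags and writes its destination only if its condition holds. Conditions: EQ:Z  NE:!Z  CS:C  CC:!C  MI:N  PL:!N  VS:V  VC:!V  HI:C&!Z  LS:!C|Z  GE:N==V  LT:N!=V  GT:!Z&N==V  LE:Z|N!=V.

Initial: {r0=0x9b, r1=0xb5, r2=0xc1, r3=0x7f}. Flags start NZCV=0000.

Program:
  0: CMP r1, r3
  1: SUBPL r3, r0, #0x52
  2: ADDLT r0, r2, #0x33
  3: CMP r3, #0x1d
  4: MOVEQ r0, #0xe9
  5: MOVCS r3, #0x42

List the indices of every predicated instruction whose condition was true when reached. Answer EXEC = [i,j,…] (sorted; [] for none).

EXEC = [1,2,5]

[0] flags=0011 → (cmp)
[1] flags=0011 PL?T → r3=0x49
[2] flags=0011 LT?T → r0=0xf4
[3] flags=0010 → (cmp)
[4] flags=0010 EQ?F → skip
[5] flags=0010 CS?T → r3=0x42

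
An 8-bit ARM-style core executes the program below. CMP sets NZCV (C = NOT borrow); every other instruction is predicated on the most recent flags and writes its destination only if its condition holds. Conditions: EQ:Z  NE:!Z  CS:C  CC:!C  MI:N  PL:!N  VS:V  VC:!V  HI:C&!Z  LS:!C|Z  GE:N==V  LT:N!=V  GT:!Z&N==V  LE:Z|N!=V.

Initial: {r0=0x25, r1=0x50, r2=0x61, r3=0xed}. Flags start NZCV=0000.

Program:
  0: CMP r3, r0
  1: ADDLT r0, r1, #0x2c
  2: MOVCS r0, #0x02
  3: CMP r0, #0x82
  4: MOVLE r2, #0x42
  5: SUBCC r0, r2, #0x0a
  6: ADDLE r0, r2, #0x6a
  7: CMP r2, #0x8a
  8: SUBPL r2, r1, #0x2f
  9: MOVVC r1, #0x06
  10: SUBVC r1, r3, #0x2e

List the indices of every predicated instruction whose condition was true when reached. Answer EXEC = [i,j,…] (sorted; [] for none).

EXEC = [1,2,5]

0: ✓ CMP  NZCV=1010
1: ✓ ADDLT  r0←0x7c
2: ✓ MOVCS  r0←0x02
3: ✓ CMP  NZCV=1001
4: · MOVLE
5: ✓ SUBCC  r0←0x57
6: · ADDLE
7: ✓ CMP  NZCV=1001
8: · SUBPL
9: · MOVVC
10: · SUBVC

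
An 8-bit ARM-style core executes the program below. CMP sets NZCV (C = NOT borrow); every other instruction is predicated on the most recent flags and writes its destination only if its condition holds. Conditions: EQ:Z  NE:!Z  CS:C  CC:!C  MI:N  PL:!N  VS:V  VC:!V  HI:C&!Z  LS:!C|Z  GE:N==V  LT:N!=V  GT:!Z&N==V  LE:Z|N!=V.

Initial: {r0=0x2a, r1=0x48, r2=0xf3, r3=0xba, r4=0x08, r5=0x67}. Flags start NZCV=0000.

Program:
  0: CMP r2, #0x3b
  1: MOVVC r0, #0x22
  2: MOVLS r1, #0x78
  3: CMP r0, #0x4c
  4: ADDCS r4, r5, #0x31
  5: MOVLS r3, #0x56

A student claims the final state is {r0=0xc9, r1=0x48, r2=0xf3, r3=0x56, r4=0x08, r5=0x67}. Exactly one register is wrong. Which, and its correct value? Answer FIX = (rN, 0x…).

[0] flags=1010 → (cmp)
[1] flags=1010 VC?T → r0=0x22
[2] flags=1010 LS?F → skip
[3] flags=1000 → (cmp)
[4] flags=1000 CS?F → skip
[5] flags=1000 LS?T → r3=0x56

FIX = (r0, 0x22)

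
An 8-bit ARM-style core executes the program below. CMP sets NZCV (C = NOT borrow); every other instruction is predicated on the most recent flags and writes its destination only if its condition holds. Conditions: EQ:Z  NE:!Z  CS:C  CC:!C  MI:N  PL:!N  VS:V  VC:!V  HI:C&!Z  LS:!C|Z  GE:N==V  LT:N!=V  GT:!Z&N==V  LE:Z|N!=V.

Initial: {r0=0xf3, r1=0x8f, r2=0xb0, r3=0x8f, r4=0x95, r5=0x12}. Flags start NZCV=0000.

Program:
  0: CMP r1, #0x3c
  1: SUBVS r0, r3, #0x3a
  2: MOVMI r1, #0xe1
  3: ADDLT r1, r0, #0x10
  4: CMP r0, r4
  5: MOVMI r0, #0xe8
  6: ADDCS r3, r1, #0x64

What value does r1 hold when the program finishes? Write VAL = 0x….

[0] flags=0011 → (cmp)
[1] flags=0011 VS?T → r0=0x55
[2] flags=0011 MI?F → skip
[3] flags=0011 LT?T → r1=0x65
[4] flags=1001 → (cmp)
[5] flags=1001 MI?T → r0=0xe8
[6] flags=1001 CS?F → skip

VAL = 0x65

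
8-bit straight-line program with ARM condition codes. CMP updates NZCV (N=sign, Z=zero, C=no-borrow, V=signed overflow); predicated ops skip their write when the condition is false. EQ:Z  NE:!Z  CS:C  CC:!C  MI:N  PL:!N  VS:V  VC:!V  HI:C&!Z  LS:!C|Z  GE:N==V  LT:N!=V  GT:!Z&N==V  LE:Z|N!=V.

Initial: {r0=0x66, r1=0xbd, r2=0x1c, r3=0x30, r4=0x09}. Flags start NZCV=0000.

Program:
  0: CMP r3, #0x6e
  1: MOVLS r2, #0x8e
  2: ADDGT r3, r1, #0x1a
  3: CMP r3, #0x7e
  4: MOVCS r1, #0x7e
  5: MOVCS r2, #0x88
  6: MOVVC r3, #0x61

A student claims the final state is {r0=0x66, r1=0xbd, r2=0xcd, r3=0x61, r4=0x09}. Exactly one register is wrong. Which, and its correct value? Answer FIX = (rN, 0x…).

FIX = (r2, 0x8e)

[0] flags=1000 → (cmp)
[1] flags=1000 LS?T → r2=0x8e
[2] flags=1000 GT?F → skip
[3] flags=1000 → (cmp)
[4] flags=1000 CS?F → skip
[5] flags=1000 CS?F → skip
[6] flags=1000 VC?T → r3=0x61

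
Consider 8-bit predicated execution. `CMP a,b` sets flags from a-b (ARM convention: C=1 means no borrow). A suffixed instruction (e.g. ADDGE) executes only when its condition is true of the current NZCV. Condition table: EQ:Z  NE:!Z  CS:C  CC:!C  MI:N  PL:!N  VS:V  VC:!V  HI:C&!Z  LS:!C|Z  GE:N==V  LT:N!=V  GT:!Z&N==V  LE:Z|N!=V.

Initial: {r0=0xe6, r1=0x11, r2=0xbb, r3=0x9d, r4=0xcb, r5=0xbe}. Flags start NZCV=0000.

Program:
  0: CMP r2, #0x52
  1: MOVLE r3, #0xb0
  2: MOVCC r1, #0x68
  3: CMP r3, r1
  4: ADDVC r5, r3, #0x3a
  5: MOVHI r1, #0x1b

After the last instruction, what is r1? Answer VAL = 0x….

VAL = 0x1b

0: ✓ CMP  NZCV=0011
1: ✓ MOVLE  r3←0xb0
2: · MOVCC
3: ✓ CMP  NZCV=1010
4: ✓ ADDVC  r5←0xea
5: ✓ MOVHI  r1←0x1b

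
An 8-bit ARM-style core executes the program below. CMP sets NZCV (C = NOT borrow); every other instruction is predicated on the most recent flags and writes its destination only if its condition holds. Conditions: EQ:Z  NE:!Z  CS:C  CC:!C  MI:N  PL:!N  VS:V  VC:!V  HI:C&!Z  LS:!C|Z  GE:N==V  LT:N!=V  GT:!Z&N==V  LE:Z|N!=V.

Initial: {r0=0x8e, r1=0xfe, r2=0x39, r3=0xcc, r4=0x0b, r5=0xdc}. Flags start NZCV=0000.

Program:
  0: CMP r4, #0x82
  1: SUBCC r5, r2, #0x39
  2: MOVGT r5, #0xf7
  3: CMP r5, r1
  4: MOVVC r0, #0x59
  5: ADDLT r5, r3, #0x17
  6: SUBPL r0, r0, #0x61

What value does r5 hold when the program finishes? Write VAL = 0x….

0: ✓ CMP  NZCV=1001
1: ✓ SUBCC  r5←0x00
2: ✓ MOVGT  r5←0xf7
3: ✓ CMP  NZCV=1000
4: ✓ MOVVC  r0←0x59
5: ✓ ADDLT  r5←0xe3
6: · SUBPL

VAL = 0xe3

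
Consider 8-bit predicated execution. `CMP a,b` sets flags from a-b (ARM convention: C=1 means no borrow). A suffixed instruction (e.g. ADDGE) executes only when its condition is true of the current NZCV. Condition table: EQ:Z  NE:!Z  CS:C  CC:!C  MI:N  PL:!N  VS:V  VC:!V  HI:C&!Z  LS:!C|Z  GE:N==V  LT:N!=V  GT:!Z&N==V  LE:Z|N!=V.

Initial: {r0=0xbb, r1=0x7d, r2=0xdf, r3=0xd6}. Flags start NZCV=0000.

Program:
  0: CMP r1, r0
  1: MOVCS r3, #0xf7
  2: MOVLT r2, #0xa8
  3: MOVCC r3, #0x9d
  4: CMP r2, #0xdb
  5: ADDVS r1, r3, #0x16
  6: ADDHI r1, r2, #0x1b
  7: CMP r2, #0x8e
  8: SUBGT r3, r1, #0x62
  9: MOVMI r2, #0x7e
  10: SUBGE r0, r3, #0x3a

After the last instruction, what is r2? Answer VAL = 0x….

[0] flags=1001 → (cmp)
[1] flags=1001 CS?F → skip
[2] flags=1001 LT?F → skip
[3] flags=1001 CC?T → r3=0x9d
[4] flags=0010 → (cmp)
[5] flags=0010 VS?F → skip
[6] flags=0010 HI?T → r1=0xfa
[7] flags=0010 → (cmp)
[8] flags=0010 GT?T → r3=0x98
[9] flags=0010 MI?F → skip
[10] flags=0010 GE?T → r0=0x5e

VAL = 0xdf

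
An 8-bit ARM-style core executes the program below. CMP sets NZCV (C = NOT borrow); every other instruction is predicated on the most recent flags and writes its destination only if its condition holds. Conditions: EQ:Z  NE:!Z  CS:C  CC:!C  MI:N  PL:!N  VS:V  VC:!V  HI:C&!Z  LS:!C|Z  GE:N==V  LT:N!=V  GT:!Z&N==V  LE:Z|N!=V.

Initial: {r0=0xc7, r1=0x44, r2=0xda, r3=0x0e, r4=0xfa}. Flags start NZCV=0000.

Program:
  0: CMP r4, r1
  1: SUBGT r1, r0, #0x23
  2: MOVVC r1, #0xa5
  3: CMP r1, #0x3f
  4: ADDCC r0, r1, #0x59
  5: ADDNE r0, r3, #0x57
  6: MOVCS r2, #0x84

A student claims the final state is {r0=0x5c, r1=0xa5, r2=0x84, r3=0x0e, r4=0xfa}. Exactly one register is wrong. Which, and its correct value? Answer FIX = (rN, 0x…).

0: ✓ CMP  NZCV=1010
1: · SUBGT
2: ✓ MOVVC  r1←0xa5
3: ✓ CMP  NZCV=0011
4: · ADDCC
5: ✓ ADDNE  r0←0x65
6: ✓ MOVCS  r2←0x84

FIX = (r0, 0x65)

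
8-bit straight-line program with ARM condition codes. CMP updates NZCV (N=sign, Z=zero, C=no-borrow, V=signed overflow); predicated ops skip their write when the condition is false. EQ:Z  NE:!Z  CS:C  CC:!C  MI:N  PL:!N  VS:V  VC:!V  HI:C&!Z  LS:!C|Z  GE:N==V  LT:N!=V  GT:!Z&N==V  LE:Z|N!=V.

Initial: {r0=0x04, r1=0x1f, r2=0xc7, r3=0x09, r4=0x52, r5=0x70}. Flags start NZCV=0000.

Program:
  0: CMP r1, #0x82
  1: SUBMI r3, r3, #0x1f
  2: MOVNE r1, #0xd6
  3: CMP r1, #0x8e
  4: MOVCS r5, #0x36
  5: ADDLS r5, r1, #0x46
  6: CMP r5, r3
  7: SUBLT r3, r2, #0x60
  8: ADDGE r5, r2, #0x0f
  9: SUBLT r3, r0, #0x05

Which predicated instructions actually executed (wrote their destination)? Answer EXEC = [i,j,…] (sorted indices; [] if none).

EXEC = [1,2,4,8]

[0] flags=1001 → (cmp)
[1] flags=1001 MI?T → r3=0xea
[2] flags=1001 NE?T → r1=0xd6
[3] flags=0010 → (cmp)
[4] flags=0010 CS?T → r5=0x36
[5] flags=0010 LS?F → skip
[6] flags=0000 → (cmp)
[7] flags=0000 LT?F → skip
[8] flags=0000 GE?T → r5=0xd6
[9] flags=0000 LT?F → skip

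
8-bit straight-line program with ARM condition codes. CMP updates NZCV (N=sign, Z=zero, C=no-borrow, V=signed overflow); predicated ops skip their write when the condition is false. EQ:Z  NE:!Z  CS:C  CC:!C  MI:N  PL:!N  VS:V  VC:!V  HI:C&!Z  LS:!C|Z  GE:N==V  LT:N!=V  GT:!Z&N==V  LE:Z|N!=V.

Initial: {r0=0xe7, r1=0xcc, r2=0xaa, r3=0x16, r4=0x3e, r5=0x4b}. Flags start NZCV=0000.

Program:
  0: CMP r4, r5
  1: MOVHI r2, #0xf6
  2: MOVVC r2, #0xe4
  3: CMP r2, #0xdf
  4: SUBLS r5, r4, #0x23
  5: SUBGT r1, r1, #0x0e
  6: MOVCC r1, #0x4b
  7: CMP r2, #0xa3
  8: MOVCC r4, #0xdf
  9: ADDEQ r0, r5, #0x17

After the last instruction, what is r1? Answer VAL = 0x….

VAL = 0xbe

0: ✓ CMP  NZCV=1000
1: · MOVHI
2: ✓ MOVVC  r2←0xe4
3: ✓ CMP  NZCV=0010
4: · SUBLS
5: ✓ SUBGT  r1←0xbe
6: · MOVCC
7: ✓ CMP  NZCV=0010
8: · MOVCC
9: · ADDEQ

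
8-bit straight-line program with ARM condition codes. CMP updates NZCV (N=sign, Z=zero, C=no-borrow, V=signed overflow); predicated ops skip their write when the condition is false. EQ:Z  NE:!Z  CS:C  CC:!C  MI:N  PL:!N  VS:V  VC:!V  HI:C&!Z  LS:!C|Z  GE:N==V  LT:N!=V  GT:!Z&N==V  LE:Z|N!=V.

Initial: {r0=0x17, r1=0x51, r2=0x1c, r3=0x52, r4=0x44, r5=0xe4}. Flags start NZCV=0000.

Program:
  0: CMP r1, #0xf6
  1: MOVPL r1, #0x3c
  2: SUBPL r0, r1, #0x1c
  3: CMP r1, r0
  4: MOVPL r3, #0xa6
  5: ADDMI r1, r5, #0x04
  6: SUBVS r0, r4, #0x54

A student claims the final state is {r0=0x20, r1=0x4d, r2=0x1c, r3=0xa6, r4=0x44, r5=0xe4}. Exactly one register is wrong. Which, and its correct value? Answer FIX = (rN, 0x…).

FIX = (r1, 0x3c)

0: ✓ CMP  NZCV=0000
1: ✓ MOVPL  r1←0x3c
2: ✓ SUBPL  r0←0x20
3: ✓ CMP  NZCV=0010
4: ✓ MOVPL  r3←0xa6
5: · ADDMI
6: · SUBVS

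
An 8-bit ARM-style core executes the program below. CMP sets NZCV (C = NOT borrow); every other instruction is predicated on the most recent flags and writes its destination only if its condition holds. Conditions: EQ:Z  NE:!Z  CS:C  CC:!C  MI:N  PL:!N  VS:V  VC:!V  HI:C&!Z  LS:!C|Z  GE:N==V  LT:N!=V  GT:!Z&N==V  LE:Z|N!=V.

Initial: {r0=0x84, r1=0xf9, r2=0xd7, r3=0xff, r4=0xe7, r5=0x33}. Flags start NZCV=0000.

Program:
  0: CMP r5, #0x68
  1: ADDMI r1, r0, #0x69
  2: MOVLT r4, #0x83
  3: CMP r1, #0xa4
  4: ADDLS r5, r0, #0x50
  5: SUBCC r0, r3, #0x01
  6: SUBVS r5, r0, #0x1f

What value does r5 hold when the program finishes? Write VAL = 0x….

[0] flags=1000 → (cmp)
[1] flags=1000 MI?T → r1=0xed
[2] flags=1000 LT?T → r4=0x83
[3] flags=0010 → (cmp)
[4] flags=0010 LS?F → skip
[5] flags=0010 CC?F → skip
[6] flags=0010 VS?F → skip

VAL = 0x33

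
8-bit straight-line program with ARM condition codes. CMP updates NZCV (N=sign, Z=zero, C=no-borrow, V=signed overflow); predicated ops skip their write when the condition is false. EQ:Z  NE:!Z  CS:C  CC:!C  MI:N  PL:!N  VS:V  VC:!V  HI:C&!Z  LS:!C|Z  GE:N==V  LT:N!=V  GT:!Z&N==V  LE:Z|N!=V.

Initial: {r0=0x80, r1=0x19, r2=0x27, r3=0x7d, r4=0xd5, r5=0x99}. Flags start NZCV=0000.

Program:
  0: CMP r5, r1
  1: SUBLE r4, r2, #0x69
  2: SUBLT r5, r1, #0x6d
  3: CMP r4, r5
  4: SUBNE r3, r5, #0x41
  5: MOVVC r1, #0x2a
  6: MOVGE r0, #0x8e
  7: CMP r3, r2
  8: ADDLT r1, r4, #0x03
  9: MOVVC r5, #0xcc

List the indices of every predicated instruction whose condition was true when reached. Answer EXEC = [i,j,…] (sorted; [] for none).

EXEC = [1,2,4,5,6,9]

0: ✓ CMP  NZCV=1010
1: ✓ SUBLE  r4←0xbe
2: ✓ SUBLT  r5←0xac
3: ✓ CMP  NZCV=0010
4: ✓ SUBNE  r3←0x6b
5: ✓ MOVVC  r1←0x2a
6: ✓ MOVGE  r0←0x8e
7: ✓ CMP  NZCV=0010
8: · ADDLT
9: ✓ MOVVC  r5←0xcc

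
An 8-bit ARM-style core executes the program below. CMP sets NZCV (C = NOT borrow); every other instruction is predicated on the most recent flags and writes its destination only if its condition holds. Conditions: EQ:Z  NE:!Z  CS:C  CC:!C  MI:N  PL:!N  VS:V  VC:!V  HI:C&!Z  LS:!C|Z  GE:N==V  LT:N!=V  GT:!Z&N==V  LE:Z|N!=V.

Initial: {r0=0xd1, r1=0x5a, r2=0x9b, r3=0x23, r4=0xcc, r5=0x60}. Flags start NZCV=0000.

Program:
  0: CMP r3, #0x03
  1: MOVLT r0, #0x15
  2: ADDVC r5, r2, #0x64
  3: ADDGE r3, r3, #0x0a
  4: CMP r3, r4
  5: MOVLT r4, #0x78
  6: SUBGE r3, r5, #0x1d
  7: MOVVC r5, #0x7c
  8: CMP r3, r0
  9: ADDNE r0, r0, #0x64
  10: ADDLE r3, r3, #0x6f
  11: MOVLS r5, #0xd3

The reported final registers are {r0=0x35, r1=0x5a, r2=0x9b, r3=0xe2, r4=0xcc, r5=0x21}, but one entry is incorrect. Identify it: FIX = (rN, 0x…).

FIX = (r5, 0x7c)

0: ✓ CMP  NZCV=0010
1: · MOVLT
2: ✓ ADDVC  r5←0xff
3: ✓ ADDGE  r3←0x2d
4: ✓ CMP  NZCV=0000
5: · MOVLT
6: ✓ SUBGE  r3←0xe2
7: ✓ MOVVC  r5←0x7c
8: ✓ CMP  NZCV=0010
9: ✓ ADDNE  r0←0x35
10: · ADDLE
11: · MOVLS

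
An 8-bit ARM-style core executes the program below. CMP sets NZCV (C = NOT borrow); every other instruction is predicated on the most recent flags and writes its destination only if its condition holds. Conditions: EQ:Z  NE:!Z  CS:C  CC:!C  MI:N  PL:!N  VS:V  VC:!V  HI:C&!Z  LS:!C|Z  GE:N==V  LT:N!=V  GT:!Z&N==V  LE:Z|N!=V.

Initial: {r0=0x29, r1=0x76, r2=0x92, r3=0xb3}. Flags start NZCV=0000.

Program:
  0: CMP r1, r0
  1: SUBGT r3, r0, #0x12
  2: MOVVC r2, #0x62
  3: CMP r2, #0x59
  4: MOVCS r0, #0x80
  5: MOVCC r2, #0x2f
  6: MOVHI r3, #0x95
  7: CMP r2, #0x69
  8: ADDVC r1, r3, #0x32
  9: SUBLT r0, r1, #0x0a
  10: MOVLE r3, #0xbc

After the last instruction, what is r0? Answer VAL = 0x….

0: ✓ CMP  NZCV=0010
1: ✓ SUBGT  r3←0x17
2: ✓ MOVVC  r2←0x62
3: ✓ CMP  NZCV=0010
4: ✓ MOVCS  r0←0x80
5: · MOVCC
6: ✓ MOVHI  r3←0x95
7: ✓ CMP  NZCV=1000
8: ✓ ADDVC  r1←0xc7
9: ✓ SUBLT  r0←0xbd
10: ✓ MOVLE  r3←0xbc

VAL = 0xbd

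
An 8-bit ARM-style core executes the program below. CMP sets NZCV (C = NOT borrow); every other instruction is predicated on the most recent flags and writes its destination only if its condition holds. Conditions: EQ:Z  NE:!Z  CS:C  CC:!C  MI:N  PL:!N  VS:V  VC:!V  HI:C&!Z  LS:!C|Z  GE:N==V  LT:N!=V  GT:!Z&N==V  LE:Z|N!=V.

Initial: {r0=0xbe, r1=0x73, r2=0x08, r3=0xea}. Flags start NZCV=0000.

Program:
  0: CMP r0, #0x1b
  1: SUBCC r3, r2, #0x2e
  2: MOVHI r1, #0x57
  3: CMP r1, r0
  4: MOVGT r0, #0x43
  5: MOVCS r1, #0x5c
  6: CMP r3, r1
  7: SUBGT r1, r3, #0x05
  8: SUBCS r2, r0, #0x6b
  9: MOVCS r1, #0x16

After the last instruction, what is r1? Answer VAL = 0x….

VAL = 0x16

0: ✓ CMP  NZCV=1010
1: · SUBCC
2: ✓ MOVHI  r1←0x57
3: ✓ CMP  NZCV=1001
4: ✓ MOVGT  r0←0x43
5: · MOVCS
6: ✓ CMP  NZCV=1010
7: · SUBGT
8: ✓ SUBCS  r2←0xd8
9: ✓ MOVCS  r1←0x16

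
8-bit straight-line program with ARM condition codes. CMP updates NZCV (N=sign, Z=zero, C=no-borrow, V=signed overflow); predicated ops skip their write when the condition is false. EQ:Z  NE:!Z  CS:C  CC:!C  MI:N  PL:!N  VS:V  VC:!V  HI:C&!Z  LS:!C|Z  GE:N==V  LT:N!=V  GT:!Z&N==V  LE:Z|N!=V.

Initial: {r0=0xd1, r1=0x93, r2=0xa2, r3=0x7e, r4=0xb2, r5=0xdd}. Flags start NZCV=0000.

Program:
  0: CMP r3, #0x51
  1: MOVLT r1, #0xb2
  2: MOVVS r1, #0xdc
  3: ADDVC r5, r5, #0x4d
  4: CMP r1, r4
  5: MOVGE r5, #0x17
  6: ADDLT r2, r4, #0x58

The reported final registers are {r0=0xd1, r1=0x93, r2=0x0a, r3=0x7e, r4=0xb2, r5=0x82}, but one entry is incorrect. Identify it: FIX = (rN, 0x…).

FIX = (r5, 0x2a)

[0] flags=0010 → (cmp)
[1] flags=0010 LT?F → skip
[2] flags=0010 VS?F → skip
[3] flags=0010 VC?T → r5=0x2a
[4] flags=1000 → (cmp)
[5] flags=1000 GE?F → skip
[6] flags=1000 LT?T → r2=0x0a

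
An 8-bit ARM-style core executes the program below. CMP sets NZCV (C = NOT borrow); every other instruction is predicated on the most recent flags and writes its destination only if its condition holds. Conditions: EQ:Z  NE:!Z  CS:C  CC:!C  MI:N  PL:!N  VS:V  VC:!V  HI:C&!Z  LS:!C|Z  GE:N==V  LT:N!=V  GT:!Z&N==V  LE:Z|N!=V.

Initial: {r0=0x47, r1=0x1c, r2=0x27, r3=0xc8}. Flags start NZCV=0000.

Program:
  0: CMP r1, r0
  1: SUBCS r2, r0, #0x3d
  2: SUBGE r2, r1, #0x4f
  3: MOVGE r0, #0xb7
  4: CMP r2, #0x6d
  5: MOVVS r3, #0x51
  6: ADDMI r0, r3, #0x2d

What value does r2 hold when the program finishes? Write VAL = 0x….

[0] flags=1000 → (cmp)
[1] flags=1000 CS?F → skip
[2] flags=1000 GE?F → skip
[3] flags=1000 GE?F → skip
[4] flags=1000 → (cmp)
[5] flags=1000 VS?F → skip
[6] flags=1000 MI?T → r0=0xf5

VAL = 0x27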